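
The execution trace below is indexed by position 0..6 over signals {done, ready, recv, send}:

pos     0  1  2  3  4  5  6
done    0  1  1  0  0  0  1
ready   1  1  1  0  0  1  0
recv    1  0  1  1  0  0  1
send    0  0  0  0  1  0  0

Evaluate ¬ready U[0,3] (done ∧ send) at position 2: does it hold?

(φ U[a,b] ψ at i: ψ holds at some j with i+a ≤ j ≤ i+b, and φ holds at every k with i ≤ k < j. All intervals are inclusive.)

Need some j in [2,5] with (done ∧ send), and ¬ready at every k in [2,j-1].
  j=2: (done ∧ send) false.
  j=3: (done ∧ send) false.
  j=4: (done ∧ send) false.
  j=5: (done ∧ send) false.
No j in the window works → until fails.

Does not hold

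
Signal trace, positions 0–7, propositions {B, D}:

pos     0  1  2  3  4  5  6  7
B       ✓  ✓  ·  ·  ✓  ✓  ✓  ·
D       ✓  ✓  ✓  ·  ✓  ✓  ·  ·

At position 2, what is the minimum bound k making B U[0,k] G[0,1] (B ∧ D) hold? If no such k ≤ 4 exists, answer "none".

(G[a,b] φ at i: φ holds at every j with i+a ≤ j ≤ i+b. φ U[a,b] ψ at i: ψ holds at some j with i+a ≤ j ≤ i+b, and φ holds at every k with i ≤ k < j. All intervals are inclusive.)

Need earliest j ≥ 2 with G[0,1] (B ∧ D), and B at every k in [2,j-1].
  j=2: rhs fails.
  j=3: rhs fails.
  j=4: rhs holds but lhs fails at k=2.
  j=5: rhs fails.
  j=6: rhs fails.
No witness within the range → none.

none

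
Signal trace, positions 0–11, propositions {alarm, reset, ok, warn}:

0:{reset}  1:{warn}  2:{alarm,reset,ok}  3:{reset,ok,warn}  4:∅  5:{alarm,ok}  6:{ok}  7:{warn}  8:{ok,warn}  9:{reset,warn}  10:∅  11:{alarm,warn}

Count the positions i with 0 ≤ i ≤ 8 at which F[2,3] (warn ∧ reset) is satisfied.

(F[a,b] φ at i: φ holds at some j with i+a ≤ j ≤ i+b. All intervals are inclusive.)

4

Evaluate at each i in [0,8]:
  i=0: ✓ (witness j=3)
  i=1: ✓ (witness j=3)
  i=2: ✗ (none in [4,5])
  i=3: ✗ (none in [5,6])
  i=4: ✗ (none in [6,7])
  i=5: ✗ (none in [7,8])
  i=6: ✓ (witness j=9)
  i=7: ✓ (witness j=9)
  i=8: ✗ (none in [10,11])
Positions where it holds: {0, 1, 6, 7} → 4.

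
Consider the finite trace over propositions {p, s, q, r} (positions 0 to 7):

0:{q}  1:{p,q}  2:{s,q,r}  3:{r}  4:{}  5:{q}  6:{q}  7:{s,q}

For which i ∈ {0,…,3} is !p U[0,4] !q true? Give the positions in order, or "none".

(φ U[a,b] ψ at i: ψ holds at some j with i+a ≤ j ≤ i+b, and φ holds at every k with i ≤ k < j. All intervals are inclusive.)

2, 3

Evaluate at each i in [0,3]:
  i=0: ✗ (lhs fails at k=1 before rhs at j=3)
  i=1: ✗ (lhs fails at k=1 before rhs at j=3)
  i=2: ✓ (rhs at j=3; lhs holds on [2,2])
  i=3: ✓ (rhs at j=3)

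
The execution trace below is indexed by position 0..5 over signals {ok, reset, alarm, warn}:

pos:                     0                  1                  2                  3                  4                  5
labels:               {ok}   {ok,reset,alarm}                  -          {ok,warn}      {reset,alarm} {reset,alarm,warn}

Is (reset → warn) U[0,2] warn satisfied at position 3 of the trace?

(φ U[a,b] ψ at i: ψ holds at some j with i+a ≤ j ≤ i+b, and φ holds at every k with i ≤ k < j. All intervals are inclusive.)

Holds

Need some j in [3,5] with warn, and (reset → warn) at every k in [3,j-1].
  j=3: warn holds; no prefix to check → satisfied.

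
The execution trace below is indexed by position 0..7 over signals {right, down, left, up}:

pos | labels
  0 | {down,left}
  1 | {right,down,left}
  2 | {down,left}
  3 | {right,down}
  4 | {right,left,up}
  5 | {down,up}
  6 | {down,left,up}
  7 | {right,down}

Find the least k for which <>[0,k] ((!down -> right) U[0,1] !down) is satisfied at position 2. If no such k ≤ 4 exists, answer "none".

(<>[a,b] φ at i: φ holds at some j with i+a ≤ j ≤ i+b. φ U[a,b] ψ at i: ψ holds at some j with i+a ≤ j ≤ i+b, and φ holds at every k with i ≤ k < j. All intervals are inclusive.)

1

Scan j = 2,3,… for ((!down -> right) U[0,1] !down):
  j=2: fails
  j=3: holds
First hit at j=3, so smallest k = 3-2 = 1.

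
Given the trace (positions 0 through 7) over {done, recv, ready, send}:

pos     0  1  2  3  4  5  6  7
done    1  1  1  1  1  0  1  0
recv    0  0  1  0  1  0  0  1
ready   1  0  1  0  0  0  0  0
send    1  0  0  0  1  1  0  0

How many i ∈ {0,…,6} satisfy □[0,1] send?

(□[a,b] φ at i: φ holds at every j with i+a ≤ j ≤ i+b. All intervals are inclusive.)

Evaluate at each i in [0,6]:
  i=0: ✗ (fails at j=1)
  i=1: ✗ (fails at j=1)
  i=2: ✗ (fails at j=2)
  i=3: ✗ (fails at j=3)
  i=4: ✓ (all of [4,5])
  i=5: ✗ (fails at j=6)
  i=6: ✗ (fails at j=6)
Positions where it holds: {4} → 1.

1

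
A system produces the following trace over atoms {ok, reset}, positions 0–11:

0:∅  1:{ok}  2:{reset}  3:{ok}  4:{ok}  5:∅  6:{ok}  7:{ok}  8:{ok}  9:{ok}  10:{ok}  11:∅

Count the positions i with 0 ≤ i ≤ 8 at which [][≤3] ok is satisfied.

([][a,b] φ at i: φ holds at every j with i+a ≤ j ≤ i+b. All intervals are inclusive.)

Evaluate at each i in [0,8]:
  i=0: ✗ (fails at j=0)
  i=1: ✗ (fails at j=2)
  i=2: ✗ (fails at j=2)
  i=3: ✗ (fails at j=5)
  i=4: ✗ (fails at j=5)
  i=5: ✗ (fails at j=5)
  i=6: ✓ (all of [6,9])
  i=7: ✓ (all of [7,10])
  i=8: ✗ (fails at j=11)
Positions where it holds: {6, 7} → 2.

2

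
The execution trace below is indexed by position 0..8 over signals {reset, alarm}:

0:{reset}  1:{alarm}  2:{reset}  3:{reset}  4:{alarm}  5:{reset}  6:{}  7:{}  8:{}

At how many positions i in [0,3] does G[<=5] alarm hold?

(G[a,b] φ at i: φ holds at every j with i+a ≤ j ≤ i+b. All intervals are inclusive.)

0

Evaluate at each i in [0,3]:
  i=0: ✗ (fails at j=0)
  i=1: ✗ (fails at j=2)
  i=2: ✗ (fails at j=2)
  i=3: ✗ (fails at j=3)
Positions where it holds: {} → 0.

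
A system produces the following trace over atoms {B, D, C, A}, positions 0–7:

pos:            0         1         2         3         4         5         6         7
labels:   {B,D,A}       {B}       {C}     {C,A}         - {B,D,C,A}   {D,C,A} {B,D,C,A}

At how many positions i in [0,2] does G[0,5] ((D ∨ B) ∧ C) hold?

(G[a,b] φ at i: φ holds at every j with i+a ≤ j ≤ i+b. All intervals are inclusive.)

0

Evaluate at each i in [0,2]:
  i=0: ✗ (fails at j=0)
  i=1: ✗ (fails at j=1)
  i=2: ✗ (fails at j=2)
Positions where it holds: {} → 0.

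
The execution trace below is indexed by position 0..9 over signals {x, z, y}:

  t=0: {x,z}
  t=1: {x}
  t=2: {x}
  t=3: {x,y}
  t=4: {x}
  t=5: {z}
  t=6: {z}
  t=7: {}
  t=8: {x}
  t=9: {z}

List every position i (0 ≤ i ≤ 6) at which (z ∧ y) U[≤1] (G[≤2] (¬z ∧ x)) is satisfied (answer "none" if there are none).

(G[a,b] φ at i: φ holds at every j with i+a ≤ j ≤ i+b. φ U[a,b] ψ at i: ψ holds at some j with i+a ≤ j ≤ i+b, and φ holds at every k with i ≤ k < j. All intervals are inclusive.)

Evaluate at each i in [0,6]:
  i=0: ✗ (lhs fails at k=0 before rhs at j=1)
  i=1: ✓ (rhs at j=1)
  i=2: ✓ (rhs at j=2)
  i=3: ✗ (no rhs in [3,4])
  i=4: ✗ (no rhs in [4,5])
  i=5: ✗ (no rhs in [5,6])
  i=6: ✗ (no rhs in [6,7])

1, 2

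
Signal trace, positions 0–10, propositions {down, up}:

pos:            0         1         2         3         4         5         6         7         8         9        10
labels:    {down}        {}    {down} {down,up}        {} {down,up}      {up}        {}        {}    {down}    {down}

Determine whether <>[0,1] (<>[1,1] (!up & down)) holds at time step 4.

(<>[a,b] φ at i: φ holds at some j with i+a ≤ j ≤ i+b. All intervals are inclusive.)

Does not hold

Check <>[1,1] (!up & down) at each j in [4,5]:
  j=4: fails (none in [5,5])
  j=5: fails (none in [6,6])
No position in the window satisfies it → formula fails.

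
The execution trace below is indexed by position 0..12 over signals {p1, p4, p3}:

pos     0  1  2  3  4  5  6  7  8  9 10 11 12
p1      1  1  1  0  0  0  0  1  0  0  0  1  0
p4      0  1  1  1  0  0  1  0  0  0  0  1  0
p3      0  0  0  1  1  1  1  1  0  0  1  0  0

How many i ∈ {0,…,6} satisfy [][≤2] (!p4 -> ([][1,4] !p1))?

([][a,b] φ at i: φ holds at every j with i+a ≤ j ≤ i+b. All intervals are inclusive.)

Evaluate at each i in [0,6]:
  i=0: ✗ (fails at j=0)
  i=1: ✓ (all of [1,3])
  i=2: ✗ (fails at j=4)
  i=3: ✗ (fails at j=4)
  i=4: ✗ (fails at j=4)
  i=5: ✗ (fails at j=5)
  i=6: ✗ (fails at j=7)
Positions where it holds: {1} → 1.

1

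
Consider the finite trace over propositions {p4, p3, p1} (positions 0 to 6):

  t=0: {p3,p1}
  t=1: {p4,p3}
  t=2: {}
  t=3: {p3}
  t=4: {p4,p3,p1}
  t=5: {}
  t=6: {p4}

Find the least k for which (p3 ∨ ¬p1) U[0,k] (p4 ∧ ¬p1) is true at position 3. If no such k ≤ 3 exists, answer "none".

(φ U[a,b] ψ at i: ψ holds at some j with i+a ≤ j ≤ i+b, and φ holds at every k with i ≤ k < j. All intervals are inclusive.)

3

Need earliest j ≥ 3 with (p4 ∧ ¬p1), and (p3 ∨ ¬p1) at every k in [3,j-1].
  j=3: rhs fails.
  j=4: rhs fails.
  j=5: rhs fails.
  j=6: rhs holds; lhs holds on [3,5]. k = 3.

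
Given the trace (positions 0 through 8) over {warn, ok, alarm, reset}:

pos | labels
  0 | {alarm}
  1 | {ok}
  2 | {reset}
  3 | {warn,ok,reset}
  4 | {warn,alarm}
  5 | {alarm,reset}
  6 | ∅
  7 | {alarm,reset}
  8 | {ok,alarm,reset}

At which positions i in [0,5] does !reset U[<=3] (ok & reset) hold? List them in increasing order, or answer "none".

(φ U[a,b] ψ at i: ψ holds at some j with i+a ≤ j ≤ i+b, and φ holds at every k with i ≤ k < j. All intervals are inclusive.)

3

Evaluate at each i in [0,5]:
  i=0: ✗ (lhs fails at k=2 before rhs at j=3)
  i=1: ✗ (lhs fails at k=2 before rhs at j=3)
  i=2: ✗ (lhs fails at k=2 before rhs at j=3)
  i=3: ✓ (rhs at j=3)
  i=4: ✗ (no rhs in [4,7])
  i=5: ✗ (lhs fails at k=5 before rhs at j=8)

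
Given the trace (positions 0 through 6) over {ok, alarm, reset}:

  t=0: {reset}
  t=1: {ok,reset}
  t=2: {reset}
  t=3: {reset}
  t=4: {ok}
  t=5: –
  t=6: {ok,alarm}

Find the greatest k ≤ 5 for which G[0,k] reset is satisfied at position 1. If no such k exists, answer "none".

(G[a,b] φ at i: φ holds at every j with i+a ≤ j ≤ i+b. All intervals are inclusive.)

2

reset must hold from j=1 onward; find where it first fails.
  j=1: holds
  j=2: holds
  j=3: holds
  j=4: fails
Holds on [1,3], so largest k = 2.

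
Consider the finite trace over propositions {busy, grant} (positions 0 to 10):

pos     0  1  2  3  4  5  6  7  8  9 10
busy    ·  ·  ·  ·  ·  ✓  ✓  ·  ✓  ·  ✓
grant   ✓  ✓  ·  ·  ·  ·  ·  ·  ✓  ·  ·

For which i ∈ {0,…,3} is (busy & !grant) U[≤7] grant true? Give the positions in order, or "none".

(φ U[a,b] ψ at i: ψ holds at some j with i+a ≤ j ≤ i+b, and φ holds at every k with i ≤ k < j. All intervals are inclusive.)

0, 1

Evaluate at each i in [0,3]:
  i=0: ✓ (rhs at j=0)
  i=1: ✓ (rhs at j=1)
  i=2: ✗ (lhs fails at k=2 before rhs at j=8)
  i=3: ✗ (lhs fails at k=3 before rhs at j=8)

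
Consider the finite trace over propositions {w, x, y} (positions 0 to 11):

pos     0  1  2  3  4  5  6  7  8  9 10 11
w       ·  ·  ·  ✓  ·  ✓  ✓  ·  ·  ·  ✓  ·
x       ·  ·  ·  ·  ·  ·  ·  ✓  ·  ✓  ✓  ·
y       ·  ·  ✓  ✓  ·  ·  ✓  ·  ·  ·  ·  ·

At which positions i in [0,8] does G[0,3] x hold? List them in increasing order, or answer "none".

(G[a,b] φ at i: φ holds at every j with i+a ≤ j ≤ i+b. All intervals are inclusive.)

none

Evaluate at each i in [0,8]:
  i=0: ✗ (fails at j=0)
  i=1: ✗ (fails at j=1)
  i=2: ✗ (fails at j=2)
  i=3: ✗ (fails at j=3)
  i=4: ✗ (fails at j=4)
  i=5: ✗ (fails at j=5)
  i=6: ✗ (fails at j=6)
  i=7: ✗ (fails at j=8)
  i=8: ✗ (fails at j=8)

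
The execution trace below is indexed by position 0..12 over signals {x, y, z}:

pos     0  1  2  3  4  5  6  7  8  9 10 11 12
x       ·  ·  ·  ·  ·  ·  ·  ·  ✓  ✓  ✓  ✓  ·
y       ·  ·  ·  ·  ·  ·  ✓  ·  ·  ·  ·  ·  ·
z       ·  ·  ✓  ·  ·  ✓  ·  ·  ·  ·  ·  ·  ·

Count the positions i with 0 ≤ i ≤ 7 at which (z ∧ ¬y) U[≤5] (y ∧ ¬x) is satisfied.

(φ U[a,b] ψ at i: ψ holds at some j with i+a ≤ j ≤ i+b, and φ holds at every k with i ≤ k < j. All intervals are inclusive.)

2

Evaluate at each i in [0,7]:
  i=0: ✗ (no rhs in [0,5])
  i=1: ✗ (lhs fails at k=1 before rhs at j=6)
  i=2: ✗ (lhs fails at k=3 before rhs at j=6)
  i=3: ✗ (lhs fails at k=3 before rhs at j=6)
  i=4: ✗ (lhs fails at k=4 before rhs at j=6)
  i=5: ✓ (rhs at j=6; lhs holds on [5,5])
  i=6: ✓ (rhs at j=6)
  i=7: ✗ (no rhs in [7,12])
Positions where it holds: {5, 6} → 2.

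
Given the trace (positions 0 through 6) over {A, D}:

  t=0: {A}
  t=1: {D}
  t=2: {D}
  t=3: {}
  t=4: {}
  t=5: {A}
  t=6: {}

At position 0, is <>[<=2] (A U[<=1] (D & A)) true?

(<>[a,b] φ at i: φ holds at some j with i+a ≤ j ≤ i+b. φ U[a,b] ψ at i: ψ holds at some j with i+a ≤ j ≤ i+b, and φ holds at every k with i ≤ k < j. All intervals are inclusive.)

No

Check (A U[<=1] (D & A)) at each j in [0,2]:
  j=0: fails
  j=1: fails
  j=2: fails
No position in the window satisfies it → formula fails.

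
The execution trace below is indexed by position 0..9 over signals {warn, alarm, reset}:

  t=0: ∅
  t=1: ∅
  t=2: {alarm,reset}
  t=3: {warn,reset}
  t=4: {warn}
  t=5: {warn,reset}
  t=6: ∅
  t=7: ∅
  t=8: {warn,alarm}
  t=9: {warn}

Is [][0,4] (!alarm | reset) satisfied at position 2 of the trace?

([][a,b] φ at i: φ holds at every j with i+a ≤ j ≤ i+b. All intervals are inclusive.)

True

Check (!alarm | reset) at every j in [2,6]:
  j=2: true
  j=3: true
  j=4: true
  j=5: true
  j=6: true
All positions satisfy it → formula holds.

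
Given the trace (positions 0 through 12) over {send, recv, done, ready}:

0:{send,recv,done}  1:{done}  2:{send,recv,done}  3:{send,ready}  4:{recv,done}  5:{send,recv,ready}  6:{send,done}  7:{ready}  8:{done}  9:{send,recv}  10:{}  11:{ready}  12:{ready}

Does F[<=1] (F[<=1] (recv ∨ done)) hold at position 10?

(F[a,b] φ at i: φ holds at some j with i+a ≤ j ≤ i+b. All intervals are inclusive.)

Check F[<=1] (recv ∨ done) at each j in [10,11]:
  j=10: fails (none in [10,11])
  j=11: fails (none in [11,12])
No position in the window satisfies it → formula fails.

False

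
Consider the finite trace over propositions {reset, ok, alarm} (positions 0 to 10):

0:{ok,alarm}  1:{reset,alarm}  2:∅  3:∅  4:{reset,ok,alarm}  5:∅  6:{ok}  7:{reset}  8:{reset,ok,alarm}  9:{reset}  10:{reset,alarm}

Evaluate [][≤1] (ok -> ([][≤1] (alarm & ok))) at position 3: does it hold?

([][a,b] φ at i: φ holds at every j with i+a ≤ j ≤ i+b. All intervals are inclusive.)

Does not hold

Check (ok -> ([][≤1] (alarm & ok))) at every j in [3,4]:
  j=3: antecedent false → ✓
  j=4: antecedent true; consequent fails at 5 → ✗
Fails at j=4 → formula fails.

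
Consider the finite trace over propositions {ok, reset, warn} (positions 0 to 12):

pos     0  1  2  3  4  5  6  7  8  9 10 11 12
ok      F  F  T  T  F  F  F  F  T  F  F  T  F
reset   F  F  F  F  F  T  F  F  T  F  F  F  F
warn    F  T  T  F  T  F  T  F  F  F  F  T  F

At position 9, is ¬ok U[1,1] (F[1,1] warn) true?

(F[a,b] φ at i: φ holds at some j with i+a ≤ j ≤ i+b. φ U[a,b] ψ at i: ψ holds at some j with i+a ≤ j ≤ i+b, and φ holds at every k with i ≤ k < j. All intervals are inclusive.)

True

Need some j in [10,10] with F[1,1] warn, and ¬ok at every k in [9,j-1].
  j=10: F[1,1] warn holds; ¬ok holds at every k in [9,9] → satisfied.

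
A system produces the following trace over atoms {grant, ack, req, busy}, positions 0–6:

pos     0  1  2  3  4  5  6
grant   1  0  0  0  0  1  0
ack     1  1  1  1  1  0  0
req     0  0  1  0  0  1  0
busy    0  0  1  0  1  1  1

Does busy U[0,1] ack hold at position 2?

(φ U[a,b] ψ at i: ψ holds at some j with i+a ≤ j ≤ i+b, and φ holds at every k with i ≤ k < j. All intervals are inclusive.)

Need some j in [2,3] with ack, and busy at every k in [2,j-1].
  j=2: ack holds; no prefix to check → satisfied.

Holds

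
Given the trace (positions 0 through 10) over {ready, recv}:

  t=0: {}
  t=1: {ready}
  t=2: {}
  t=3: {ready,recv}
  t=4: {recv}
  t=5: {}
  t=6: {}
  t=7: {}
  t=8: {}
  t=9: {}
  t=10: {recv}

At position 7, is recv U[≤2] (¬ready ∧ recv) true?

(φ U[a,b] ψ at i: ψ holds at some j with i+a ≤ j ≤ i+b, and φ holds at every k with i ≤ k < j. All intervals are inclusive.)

No

Need some j in [7,9] with (¬ready ∧ recv), and recv at every k in [7,j-1].
  j=7: (¬ready ∧ recv) false.
  j=8: (¬ready ∧ recv) false.
  j=9: (¬ready ∧ recv) false.
No j in the window works → until fails.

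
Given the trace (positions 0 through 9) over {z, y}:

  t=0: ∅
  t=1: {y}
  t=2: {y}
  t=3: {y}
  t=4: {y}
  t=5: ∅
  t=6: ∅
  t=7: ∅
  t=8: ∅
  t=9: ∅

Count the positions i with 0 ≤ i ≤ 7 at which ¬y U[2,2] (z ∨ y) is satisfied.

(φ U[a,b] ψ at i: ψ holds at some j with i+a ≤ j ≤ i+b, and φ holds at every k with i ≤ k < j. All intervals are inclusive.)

0

Evaluate at each i in [0,7]:
  i=0: ✗ (lhs fails at k=1 before rhs at j=2)
  i=1: ✗ (lhs fails at k=1 before rhs at j=3)
  i=2: ✗ (lhs fails at k=2 before rhs at j=4)
  i=3: ✗ (no rhs in [5,5])
  i=4: ✗ (no rhs in [6,6])
  i=5: ✗ (no rhs in [7,7])
  i=6: ✗ (no rhs in [8,8])
  i=7: ✗ (no rhs in [9,9])
Positions where it holds: {} → 0.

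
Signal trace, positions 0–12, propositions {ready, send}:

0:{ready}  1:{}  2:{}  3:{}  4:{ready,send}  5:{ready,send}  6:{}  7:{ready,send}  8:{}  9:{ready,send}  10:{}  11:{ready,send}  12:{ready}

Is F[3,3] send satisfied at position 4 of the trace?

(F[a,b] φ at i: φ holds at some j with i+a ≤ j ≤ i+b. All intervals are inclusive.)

Check send at each j in [7,7]:
  j=7: true
Found at j=7 → formula holds.

Holds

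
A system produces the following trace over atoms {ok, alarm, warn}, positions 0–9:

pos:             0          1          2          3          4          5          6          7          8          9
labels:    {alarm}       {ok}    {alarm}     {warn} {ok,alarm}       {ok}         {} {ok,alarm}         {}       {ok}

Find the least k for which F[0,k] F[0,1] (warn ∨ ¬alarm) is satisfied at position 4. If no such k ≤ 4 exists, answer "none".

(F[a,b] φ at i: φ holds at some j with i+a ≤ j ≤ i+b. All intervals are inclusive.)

Scan j = 4,5,… for F[0,1] (warn ∨ ¬alarm):
  j=4: holds
First hit at j=4, so smallest k = 4-4 = 0.

0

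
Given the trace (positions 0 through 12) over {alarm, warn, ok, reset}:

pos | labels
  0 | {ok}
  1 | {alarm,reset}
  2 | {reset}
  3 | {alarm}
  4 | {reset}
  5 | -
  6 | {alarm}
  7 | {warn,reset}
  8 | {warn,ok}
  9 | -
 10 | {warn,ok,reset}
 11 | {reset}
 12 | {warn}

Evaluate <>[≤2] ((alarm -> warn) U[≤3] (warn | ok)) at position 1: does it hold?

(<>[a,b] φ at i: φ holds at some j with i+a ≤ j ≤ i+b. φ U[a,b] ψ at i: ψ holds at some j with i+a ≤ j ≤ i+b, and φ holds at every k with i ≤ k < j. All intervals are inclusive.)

Check ((alarm -> warn) U[≤3] (warn | ok)) at each j in [1,3]:
  j=1: fails
  j=2: fails
  j=3: fails
No position in the window satisfies it → formula fails.

Does not hold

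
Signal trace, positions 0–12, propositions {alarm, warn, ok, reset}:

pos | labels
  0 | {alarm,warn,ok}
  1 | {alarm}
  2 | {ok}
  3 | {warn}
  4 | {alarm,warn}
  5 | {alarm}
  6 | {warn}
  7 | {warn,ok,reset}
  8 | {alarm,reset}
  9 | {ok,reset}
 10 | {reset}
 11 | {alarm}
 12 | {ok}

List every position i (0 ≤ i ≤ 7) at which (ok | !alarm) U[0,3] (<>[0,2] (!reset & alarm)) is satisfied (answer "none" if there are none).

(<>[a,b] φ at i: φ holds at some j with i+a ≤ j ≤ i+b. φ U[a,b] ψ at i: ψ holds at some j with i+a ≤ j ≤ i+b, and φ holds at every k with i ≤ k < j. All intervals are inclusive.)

Evaluate at each i in [0,7]:
  i=0: ✓ (rhs at j=0)
  i=1: ✓ (rhs at j=1)
  i=2: ✓ (rhs at j=2)
  i=3: ✓ (rhs at j=3)
  i=4: ✓ (rhs at j=4)
  i=5: ✓ (rhs at j=5)
  i=6: ✗ (lhs fails at k=8 before rhs at j=9)
  i=7: ✗ (lhs fails at k=8 before rhs at j=9)

0, 1, 2, 3, 4, 5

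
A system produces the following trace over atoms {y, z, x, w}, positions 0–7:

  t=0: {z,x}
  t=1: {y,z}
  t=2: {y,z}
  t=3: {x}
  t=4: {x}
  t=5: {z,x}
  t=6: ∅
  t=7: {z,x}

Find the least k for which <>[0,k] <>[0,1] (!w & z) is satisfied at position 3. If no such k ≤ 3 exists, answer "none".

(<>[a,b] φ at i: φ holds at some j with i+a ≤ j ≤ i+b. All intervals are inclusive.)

Scan j = 3,4,… for <>[0,1] (!w & z):
  j=3: fails
  j=4: holds
First hit at j=4, so smallest k = 4-3 = 1.

1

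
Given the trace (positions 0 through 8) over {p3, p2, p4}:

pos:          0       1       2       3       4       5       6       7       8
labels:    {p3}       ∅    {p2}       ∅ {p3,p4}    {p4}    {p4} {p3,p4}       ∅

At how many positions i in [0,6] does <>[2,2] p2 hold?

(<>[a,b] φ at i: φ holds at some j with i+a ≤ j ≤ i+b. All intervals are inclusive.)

Evaluate at each i in [0,6]:
  i=0: ✓ (witness j=2)
  i=1: ✗ (none in [3,3])
  i=2: ✗ (none in [4,4])
  i=3: ✗ (none in [5,5])
  i=4: ✗ (none in [6,6])
  i=5: ✗ (none in [7,7])
  i=6: ✗ (none in [8,8])
Positions where it holds: {0} → 1.

1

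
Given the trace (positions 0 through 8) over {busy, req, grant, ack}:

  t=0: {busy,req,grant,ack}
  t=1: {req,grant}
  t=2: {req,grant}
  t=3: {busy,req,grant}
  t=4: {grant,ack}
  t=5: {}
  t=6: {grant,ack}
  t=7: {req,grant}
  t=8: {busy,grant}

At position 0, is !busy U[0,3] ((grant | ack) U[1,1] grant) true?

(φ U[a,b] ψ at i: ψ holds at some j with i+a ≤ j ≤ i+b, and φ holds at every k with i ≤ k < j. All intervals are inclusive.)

Holds

Need some j in [0,3] with ((grant | ack) U[1,1] grant), and !busy at every k in [0,j-1].
  j=0: ((grant | ack) U[1,1] grant) holds; no prefix to check → satisfied.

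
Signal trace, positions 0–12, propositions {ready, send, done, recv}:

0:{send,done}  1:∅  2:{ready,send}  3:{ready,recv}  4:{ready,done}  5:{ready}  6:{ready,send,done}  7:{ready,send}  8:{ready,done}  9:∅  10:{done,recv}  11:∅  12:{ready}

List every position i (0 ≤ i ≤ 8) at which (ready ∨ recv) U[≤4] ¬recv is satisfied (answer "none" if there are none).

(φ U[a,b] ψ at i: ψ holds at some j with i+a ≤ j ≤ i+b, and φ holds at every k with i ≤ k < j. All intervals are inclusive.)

Evaluate at each i in [0,8]:
  i=0: ✓ (rhs at j=0)
  i=1: ✓ (rhs at j=1)
  i=2: ✓ (rhs at j=2)
  i=3: ✓ (rhs at j=4; lhs holds on [3,3])
  i=4: ✓ (rhs at j=4)
  i=5: ✓ (rhs at j=5)
  i=6: ✓ (rhs at j=6)
  i=7: ✓ (rhs at j=7)
  i=8: ✓ (rhs at j=8)

0, 1, 2, 3, 4, 5, 6, 7, 8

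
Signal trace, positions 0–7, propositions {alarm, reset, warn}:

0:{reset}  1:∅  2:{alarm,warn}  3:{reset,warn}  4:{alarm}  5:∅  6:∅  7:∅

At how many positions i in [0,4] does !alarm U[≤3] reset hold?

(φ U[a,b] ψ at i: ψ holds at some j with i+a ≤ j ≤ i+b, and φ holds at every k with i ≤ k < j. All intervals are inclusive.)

2

Evaluate at each i in [0,4]:
  i=0: ✓ (rhs at j=0)
  i=1: ✗ (lhs fails at k=2 before rhs at j=3)
  i=2: ✗ (lhs fails at k=2 before rhs at j=3)
  i=3: ✓ (rhs at j=3)
  i=4: ✗ (no rhs in [4,7])
Positions where it holds: {0, 3} → 2.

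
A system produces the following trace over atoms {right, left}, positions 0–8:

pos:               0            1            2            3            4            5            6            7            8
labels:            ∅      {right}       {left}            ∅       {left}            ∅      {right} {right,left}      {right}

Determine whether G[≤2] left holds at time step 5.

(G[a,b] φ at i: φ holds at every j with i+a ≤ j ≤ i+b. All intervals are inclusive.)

False

Check left at every j in [5,7]:
  j=5: false
  j=6: false
  j=7: true
Fails at j=5 → formula fails.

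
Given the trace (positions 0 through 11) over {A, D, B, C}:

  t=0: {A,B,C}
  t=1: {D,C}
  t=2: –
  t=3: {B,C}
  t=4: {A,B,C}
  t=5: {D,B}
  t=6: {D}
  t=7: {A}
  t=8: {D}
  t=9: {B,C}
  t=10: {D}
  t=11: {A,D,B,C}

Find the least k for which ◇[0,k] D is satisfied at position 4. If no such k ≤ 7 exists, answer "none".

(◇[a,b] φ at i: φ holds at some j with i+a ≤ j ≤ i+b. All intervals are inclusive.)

1

Scan j = 4,5,… for D:
  j=4: fails
  j=5: holds
First hit at j=5, so smallest k = 5-4 = 1.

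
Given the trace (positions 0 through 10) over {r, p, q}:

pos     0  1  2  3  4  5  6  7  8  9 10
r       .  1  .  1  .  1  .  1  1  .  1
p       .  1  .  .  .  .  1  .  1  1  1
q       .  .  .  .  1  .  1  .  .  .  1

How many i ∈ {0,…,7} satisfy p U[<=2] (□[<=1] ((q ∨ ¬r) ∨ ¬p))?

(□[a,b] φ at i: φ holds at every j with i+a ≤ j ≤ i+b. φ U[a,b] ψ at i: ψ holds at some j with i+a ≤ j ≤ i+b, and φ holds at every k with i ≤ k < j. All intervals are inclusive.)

6

Evaluate at each i in [0,7]:
  i=0: ✗ (lhs fails at k=0 before rhs at j=2)
  i=1: ✓ (rhs at j=2; lhs holds on [1,1])
  i=2: ✓ (rhs at j=2)
  i=3: ✓ (rhs at j=3)
  i=4: ✓ (rhs at j=4)
  i=5: ✓ (rhs at j=5)
  i=6: ✓ (rhs at j=6)
  i=7: ✗ (lhs fails at k=7 before rhs at j=9)
Positions where it holds: {1, 2, 3, 4, 5, 6} → 6.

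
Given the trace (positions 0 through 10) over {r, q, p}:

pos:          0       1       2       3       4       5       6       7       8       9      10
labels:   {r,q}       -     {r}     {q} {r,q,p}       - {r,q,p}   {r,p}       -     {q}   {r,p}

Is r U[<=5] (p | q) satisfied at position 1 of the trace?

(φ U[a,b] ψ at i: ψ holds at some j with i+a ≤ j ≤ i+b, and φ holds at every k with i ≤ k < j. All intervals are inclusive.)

Need some j in [1,6] with (p | q), and r at every k in [1,j-1].
  j=1: (p | q) false.
  j=2: (p | q) false.
  j=3: (p | q) holds, but r fails at k=1 → not this j.
  j=4: (p | q) holds, but r fails at k=1 → not this j.
  j=5: (p | q) false.
  j=6: (p | q) holds, but r fails at k=1 → not this j.
No j in the window works → until fails.

Does not hold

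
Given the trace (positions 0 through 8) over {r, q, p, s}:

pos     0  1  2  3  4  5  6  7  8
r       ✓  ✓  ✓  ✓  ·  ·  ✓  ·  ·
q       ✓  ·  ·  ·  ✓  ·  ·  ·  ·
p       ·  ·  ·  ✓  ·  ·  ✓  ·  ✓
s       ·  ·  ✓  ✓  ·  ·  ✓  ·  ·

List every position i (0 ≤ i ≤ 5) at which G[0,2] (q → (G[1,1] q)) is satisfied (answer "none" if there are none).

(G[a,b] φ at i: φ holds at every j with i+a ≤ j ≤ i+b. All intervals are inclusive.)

1, 5

Evaluate at each i in [0,5]:
  i=0: ✗ (fails at j=0)
  i=1: ✓ (all of [1,3])
  i=2: ✗ (fails at j=4)
  i=3: ✗ (fails at j=4)
  i=4: ✗ (fails at j=4)
  i=5: ✓ (all of [5,7])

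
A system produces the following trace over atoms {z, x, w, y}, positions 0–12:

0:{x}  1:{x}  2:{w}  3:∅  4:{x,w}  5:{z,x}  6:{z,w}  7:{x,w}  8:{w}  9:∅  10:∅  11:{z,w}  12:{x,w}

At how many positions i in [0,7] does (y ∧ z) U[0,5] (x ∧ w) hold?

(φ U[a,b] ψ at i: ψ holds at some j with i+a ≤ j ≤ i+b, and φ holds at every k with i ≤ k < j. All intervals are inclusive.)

2

Evaluate at each i in [0,7]:
  i=0: ✗ (lhs fails at k=0 before rhs at j=4)
  i=1: ✗ (lhs fails at k=1 before rhs at j=4)
  i=2: ✗ (lhs fails at k=2 before rhs at j=4)
  i=3: ✗ (lhs fails at k=3 before rhs at j=4)
  i=4: ✓ (rhs at j=4)
  i=5: ✗ (lhs fails at k=5 before rhs at j=7)
  i=6: ✗ (lhs fails at k=6 before rhs at j=7)
  i=7: ✓ (rhs at j=7)
Positions where it holds: {4, 7} → 2.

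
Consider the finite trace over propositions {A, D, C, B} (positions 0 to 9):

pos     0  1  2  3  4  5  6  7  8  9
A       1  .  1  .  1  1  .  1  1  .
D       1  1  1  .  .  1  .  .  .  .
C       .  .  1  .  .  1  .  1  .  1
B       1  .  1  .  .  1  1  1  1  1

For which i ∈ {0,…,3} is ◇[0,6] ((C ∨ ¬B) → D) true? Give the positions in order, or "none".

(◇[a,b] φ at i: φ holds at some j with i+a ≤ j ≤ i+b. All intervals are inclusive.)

0, 1, 2, 3

Evaluate at each i in [0,3]:
  i=0: ✓ (witness j=0)
  i=1: ✓ (witness j=1)
  i=2: ✓ (witness j=2)
  i=3: ✓ (witness j=5)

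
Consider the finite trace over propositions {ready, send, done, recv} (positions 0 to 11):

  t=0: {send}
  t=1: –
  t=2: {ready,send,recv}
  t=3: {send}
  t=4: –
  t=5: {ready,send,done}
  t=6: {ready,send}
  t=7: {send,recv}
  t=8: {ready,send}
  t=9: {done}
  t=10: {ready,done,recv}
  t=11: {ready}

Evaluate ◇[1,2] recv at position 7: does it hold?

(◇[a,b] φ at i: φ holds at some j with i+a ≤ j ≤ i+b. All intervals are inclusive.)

False

Check recv at each j in [8,9]:
  j=8: false
  j=9: false
No position in the window satisfies it → formula fails.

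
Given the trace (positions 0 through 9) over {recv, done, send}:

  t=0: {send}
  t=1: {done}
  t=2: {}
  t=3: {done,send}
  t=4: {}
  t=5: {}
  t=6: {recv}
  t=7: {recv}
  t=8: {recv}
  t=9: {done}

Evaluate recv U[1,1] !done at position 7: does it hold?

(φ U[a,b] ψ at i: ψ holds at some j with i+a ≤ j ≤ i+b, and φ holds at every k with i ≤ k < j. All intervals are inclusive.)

Need some j in [8,8] with !done, and recv at every k in [7,j-1].
  j=8: !done holds; recv holds at every k in [7,7] → satisfied.

Yes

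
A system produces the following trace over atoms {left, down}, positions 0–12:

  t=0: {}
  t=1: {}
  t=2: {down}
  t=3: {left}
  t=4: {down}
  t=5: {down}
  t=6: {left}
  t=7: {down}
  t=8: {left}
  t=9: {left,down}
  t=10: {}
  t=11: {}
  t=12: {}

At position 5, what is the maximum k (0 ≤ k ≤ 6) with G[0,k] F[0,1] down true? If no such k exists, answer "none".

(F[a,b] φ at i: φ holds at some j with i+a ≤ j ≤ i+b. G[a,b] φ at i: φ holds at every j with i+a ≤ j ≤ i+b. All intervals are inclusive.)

4

F[0,1] down must hold from j=5 onward; find where it first fails.
  j=5: holds
  j=6: holds
  j=7: holds
  j=8: holds
  j=9: holds
  j=10: fails
Holds on [5,9], so largest k = 4.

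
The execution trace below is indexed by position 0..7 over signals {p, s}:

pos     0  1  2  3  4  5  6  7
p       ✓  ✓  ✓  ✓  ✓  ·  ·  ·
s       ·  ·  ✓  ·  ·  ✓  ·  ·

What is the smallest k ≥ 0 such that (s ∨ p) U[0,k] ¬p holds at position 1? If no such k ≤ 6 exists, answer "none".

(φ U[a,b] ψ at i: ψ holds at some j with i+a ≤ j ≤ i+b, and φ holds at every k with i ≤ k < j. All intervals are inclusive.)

4

Need earliest j ≥ 1 with ¬p, and (s ∨ p) at every k in [1,j-1].
  j=1: rhs fails.
  j=2: rhs fails.
  j=3: rhs fails.
  j=4: rhs fails.
  j=5: rhs holds; lhs holds on [1,4]. k = 4.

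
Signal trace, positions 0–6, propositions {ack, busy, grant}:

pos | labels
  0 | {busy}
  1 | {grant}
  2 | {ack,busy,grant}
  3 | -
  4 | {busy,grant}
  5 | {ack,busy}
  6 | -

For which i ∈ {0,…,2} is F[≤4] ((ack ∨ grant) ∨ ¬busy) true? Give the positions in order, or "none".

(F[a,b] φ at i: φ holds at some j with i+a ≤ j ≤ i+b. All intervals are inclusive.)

0, 1, 2

Evaluate at each i in [0,2]:
  i=0: ✓ (witness j=1)
  i=1: ✓ (witness j=1)
  i=2: ✓ (witness j=2)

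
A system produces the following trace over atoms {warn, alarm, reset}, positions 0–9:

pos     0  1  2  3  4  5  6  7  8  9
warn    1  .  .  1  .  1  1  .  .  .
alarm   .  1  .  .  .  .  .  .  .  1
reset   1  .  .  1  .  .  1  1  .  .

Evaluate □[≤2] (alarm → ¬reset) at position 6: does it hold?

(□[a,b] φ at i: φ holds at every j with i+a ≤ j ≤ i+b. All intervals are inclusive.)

True

Check (alarm → ¬reset) at every j in [6,8]:
  j=6: antecedent false → ✓
  j=7: antecedent false → ✓
  j=8: antecedent false → ✓
All positions satisfy it → formula holds.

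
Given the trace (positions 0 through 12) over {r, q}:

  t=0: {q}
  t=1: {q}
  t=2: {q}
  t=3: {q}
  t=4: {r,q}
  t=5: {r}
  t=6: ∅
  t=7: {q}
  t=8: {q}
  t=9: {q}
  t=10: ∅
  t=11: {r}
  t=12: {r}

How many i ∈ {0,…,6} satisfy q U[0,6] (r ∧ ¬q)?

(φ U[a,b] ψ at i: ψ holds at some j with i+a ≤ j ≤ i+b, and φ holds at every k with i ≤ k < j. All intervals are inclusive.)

Evaluate at each i in [0,6]:
  i=0: ✓ (rhs at j=5; lhs holds on [0,4])
  i=1: ✓ (rhs at j=5; lhs holds on [1,4])
  i=2: ✓ (rhs at j=5; lhs holds on [2,4])
  i=3: ✓ (rhs at j=5; lhs holds on [3,4])
  i=4: ✓ (rhs at j=5; lhs holds on [4,4])
  i=5: ✓ (rhs at j=5)
  i=6: ✗ (lhs fails at k=6 before rhs at j=11)
Positions where it holds: {0, 1, 2, 3, 4, 5} → 6.

6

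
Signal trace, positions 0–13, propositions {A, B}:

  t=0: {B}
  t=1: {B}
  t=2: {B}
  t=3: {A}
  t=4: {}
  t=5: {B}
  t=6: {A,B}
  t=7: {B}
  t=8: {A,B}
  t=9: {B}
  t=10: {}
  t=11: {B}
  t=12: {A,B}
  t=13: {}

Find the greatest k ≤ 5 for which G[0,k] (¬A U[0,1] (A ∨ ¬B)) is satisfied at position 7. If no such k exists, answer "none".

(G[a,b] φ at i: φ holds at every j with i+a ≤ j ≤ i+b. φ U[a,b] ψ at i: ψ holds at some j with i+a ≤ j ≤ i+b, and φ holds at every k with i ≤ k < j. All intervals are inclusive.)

5

(¬A U[0,1] (A ∨ ¬B)) must hold from j=7 onward; find where it first fails.
  j=7: holds
  j=8: holds
  j=9: holds
  j=10: holds
  j=11: holds
  j=12: holds
Holds through j=12; largest k = 5.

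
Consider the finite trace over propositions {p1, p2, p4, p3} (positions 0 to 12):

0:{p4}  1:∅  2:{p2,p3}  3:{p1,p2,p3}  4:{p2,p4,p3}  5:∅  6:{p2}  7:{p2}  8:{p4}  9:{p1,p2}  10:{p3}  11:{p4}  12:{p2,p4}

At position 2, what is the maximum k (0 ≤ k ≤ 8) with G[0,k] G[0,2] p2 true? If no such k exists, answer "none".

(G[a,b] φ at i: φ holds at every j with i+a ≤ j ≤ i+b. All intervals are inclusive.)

G[0,2] p2 must hold from j=2 onward; find where it first fails.
  j=2: holds
  j=3: fails
Holds on [2,2], so largest k = 0.

0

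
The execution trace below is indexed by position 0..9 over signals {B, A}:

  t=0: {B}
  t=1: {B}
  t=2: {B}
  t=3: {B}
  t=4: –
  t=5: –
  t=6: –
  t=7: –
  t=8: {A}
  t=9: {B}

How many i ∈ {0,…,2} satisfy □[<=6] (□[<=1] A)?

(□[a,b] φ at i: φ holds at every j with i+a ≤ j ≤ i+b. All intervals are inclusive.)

Evaluate at each i in [0,2]:
  i=0: ✗ (fails at j=0)
  i=1: ✗ (fails at j=1)
  i=2: ✗ (fails at j=2)
Positions where it holds: {} → 0.

0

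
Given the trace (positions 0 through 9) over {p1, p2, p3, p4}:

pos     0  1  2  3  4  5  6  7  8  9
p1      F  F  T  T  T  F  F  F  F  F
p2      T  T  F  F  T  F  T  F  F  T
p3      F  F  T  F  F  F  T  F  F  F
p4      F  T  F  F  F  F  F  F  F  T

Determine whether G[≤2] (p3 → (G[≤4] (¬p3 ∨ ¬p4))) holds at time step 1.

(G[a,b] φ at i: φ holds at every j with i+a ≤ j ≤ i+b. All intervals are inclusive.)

Check (p3 → (G[≤4] (¬p3 ∨ ¬p4))) at every j in [1,3]:
  j=1: antecedent false → ✓
  j=2: antecedent true; consequent holds on [2,6] → ✓
  j=3: antecedent false → ✓
All positions satisfy it → formula holds.

Yes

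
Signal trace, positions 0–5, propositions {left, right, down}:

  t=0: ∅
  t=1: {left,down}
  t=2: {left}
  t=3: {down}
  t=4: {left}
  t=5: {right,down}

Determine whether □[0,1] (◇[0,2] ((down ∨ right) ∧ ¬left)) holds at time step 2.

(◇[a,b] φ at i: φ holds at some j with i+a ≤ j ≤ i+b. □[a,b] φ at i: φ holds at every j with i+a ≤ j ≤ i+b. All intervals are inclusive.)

Check ◇[0,2] ((down ∨ right) ∧ ¬left) at every j in [2,3]:
  j=2: holds (witness at 3)
  j=3: holds (witness at 3)
All positions satisfy it → formula holds.

Holds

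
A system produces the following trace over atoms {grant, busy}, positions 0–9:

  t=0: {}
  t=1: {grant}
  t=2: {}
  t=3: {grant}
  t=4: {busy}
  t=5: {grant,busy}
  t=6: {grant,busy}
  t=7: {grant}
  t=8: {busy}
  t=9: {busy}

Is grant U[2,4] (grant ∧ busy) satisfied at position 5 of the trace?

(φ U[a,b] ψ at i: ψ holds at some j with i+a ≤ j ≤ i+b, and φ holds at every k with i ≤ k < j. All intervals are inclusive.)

Need some j in [7,9] with (grant ∧ busy), and grant at every k in [5,j-1].
  j=7: (grant ∧ busy) false.
  j=8: (grant ∧ busy) false.
  j=9: (grant ∧ busy) false.
No j in the window works → until fails.

No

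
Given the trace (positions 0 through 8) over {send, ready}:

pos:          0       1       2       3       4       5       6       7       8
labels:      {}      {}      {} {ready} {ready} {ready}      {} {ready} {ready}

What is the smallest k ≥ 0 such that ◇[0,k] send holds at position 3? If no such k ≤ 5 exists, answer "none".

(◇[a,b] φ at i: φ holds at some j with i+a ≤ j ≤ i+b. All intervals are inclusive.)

Scan j = 3,4,… for send:
  j=3: fails
  j=4: fails
  j=5: fails
  j=6: fails
  j=7: fails
  j=8: fails
No j in [3,8] satisfies it → none.

none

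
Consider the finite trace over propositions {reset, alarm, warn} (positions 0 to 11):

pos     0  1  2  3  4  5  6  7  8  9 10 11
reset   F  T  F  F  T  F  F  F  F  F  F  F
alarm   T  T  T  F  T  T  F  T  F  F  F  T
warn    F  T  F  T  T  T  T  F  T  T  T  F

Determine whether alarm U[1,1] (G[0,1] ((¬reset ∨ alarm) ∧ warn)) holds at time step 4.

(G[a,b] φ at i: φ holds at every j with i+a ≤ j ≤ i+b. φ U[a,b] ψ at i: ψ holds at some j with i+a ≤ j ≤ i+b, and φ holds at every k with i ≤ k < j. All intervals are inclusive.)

Yes

Need some j in [5,5] with G[0,1] ((¬reset ∨ alarm) ∧ warn), and alarm at every k in [4,j-1].
  j=5: G[0,1] ((¬reset ∨ alarm) ∧ warn) holds; alarm holds at every k in [4,4] → satisfied.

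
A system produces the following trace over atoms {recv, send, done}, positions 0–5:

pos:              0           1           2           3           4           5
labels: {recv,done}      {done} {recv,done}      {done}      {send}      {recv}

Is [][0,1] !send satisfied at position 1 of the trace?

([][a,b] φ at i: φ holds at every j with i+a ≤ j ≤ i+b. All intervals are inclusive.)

Check !send at every j in [1,2]:
  j=1: true
  j=2: true
All positions satisfy it → formula holds.

True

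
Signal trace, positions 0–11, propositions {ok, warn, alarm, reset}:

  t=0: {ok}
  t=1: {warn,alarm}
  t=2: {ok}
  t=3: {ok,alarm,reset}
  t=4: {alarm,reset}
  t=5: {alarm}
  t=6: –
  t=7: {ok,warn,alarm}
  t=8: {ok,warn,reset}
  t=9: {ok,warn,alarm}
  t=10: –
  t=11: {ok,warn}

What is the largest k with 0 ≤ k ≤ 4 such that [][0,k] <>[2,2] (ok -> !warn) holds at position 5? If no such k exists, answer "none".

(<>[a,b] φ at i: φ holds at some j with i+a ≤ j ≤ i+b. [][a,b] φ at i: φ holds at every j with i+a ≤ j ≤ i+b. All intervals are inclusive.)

none

<>[2,2] (ok -> !warn) must hold from j=5 onward; find where it first fails.
  j=5: fails → no k works.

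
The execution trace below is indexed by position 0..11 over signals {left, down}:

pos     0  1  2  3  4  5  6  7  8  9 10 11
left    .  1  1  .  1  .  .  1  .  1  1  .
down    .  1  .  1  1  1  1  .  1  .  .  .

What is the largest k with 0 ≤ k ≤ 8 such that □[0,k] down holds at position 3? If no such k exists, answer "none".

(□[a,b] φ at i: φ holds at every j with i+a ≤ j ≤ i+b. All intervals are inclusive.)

down must hold from j=3 onward; find where it first fails.
  j=3: holds
  j=4: holds
  j=5: holds
  j=6: holds
  j=7: fails
Holds on [3,6], so largest k = 3.

3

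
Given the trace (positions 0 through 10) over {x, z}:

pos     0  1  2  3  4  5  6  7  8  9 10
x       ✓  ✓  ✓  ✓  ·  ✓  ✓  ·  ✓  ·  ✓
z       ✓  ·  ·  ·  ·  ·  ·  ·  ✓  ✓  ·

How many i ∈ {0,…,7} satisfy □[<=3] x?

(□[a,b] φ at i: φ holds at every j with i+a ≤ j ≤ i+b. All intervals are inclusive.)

1

Evaluate at each i in [0,7]:
  i=0: ✓ (all of [0,3])
  i=1: ✗ (fails at j=4)
  i=2: ✗ (fails at j=4)
  i=3: ✗ (fails at j=4)
  i=4: ✗ (fails at j=4)
  i=5: ✗ (fails at j=7)
  i=6: ✗ (fails at j=7)
  i=7: ✗ (fails at j=7)
Positions where it holds: {0} → 1.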